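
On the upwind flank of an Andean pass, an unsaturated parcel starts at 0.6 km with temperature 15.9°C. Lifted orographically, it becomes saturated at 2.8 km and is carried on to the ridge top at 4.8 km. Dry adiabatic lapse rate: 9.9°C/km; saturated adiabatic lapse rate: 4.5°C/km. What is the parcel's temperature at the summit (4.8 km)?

-14.88°C

600–2800 m, dry: Δz = 2.2 km ⇒ ΔT = -21.78°C; T = -5.88°C
2800–4800 m, saturated: Δz = 2 km ⇒ ΔT = -9°C; T = -14.88°C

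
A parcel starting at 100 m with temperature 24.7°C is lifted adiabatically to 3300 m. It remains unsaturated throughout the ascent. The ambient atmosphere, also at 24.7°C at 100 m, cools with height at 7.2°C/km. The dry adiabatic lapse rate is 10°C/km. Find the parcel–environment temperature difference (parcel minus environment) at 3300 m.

-8.96°C (parcel cooler than environment)

Parcel:
  From 100 m to 3300 m (dry): cools by 10 × 3.2 = 32°C, giving -7.3°C.
Environment:
  From 100 m to 3300 m (environment): cools by 7.2 × 3.2 = 23.04°C, giving 1.66°C.
T_parcel − T_env = -7.3 − 1.66 = -8.96°C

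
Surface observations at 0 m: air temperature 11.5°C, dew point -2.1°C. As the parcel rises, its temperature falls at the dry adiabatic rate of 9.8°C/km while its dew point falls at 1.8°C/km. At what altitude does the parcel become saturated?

1700 m

T and T_d converge at 9.8 − 1.8 = 8°C per km
Height above start = (11.5 − (-2.1)) / 8 = 1.7 km
LCL altitude = 0 m + 1700 m = 1700 m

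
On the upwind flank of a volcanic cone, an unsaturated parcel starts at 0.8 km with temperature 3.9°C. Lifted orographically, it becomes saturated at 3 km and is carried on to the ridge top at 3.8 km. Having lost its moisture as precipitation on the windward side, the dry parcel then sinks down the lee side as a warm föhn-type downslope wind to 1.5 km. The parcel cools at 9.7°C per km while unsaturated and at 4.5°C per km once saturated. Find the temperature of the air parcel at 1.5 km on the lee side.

800 → 3000 m (dry, 9.7°C/km): ΔT = -9.7 × 2.2 = -21.34°C → T = -17.44°C
3000 → 3800 m (saturated, 4.5°C/km): ΔT = -4.5 × 0.8 = -3.6°C → T = -21.04°C
3800 → 1500 m (dry descent, 9.7°C/km): ΔT = +9.7 × 2.3 = +22.31°C → T = 1.27°C

1.27°C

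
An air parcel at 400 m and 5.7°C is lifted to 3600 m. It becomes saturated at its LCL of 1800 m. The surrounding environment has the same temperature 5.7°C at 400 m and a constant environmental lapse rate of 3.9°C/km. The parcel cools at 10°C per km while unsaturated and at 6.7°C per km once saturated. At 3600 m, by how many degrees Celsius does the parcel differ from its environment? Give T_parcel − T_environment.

Parcel:
  400 → 1800 m (dry, 10°C/km): ΔT = -10 × 1.4 = -14°C → T = -8.3°C
  1800 → 3600 m (saturated, 6.7°C/km): ΔT = -6.7 × 1.8 = -12.06°C → T = -20.36°C
Environment:
  400 → 3600 m (environment, 3.9°C/km): ΔT = -3.9 × 3.2 = -12.48°C → T = -6.78°C
T_parcel − T_env = -20.36 − (-6.78) = -13.58°C

-13.58°C (parcel cooler than environment)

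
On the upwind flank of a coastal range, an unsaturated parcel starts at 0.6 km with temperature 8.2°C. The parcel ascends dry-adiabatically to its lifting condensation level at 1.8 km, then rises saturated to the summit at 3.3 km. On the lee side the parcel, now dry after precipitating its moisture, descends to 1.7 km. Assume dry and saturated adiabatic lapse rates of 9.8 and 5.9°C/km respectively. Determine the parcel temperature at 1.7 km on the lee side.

3.27°C

Dry to 1800 m: -9.8 × 1.2 km = -11.76°C, so T = -3.56°C.
Saturated to 3300 m: -5.9 × 1.5 km = -8.85°C, so T = -12.41°C.
Dry descent to 1700 m: +9.8 × 1.6 km = +15.68°C, so T = 3.27°C.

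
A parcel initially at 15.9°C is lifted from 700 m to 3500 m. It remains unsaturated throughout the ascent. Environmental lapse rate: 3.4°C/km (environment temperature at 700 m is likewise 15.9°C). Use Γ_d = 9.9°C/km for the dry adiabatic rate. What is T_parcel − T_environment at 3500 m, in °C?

Parcel:
  From 700 m to 3500 m (dry): cools by 9.9 × 2.8 = 27.72°C, giving -11.82°C.
Environment:
  From 700 m to 3500 m (environment): cools by 3.4 × 2.8 = 9.52°C, giving 6.38°C.
T_parcel − T_env = -11.82 − 6.38 = -18.2°C

-18.2°C (parcel cooler than environment)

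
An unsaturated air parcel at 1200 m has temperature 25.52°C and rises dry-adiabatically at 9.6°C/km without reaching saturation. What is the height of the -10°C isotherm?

4900 m

Height above start = (25.52 − (-10)) / 9.6 = 3.7 km
Altitude = 1200 m + 3700 m = 4900 m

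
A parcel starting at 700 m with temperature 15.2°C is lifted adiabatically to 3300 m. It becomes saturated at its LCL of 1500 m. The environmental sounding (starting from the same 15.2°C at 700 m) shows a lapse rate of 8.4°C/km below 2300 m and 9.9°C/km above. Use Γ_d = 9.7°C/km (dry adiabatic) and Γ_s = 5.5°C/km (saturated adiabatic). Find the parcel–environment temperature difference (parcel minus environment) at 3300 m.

+5.68°C (parcel warmer than environment)

Parcel:
  700 → 1500 m (dry, 9.7°C/km): ΔT = -9.7 × 0.8 = -7.76°C → T = 7.44°C
  1500 → 3300 m (saturated, 5.5°C/km): ΔT = -5.5 × 1.8 = -9.9°C → T = -2.46°C
Environment:
  700 → 2300 m (environment, lower layer, 8.4°C/km): ΔT = -8.4 × 1.6 = -13.44°C → T = 1.76°C
  2300 → 3300 m (environment, upper layer, 9.9°C/km): ΔT = -9.9 × 1 = -9.9°C → T = -8.14°C
T_parcel − T_env = -2.46 − (-8.14) = +5.68°C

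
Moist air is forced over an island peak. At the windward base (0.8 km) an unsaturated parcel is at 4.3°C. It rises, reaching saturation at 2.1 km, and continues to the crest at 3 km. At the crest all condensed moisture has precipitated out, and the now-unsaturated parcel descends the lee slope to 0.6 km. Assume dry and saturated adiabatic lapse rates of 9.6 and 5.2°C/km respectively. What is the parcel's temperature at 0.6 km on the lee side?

800 → 2100 m (dry, 9.6°C/km): ΔT = -9.6 × 1.3 = -12.48°C → T = -8.18°C
2100 → 3000 m (saturated, 5.2°C/km): ΔT = -5.2 × 0.9 = -4.68°C → T = -12.86°C
3000 → 600 m (dry descent, 9.6°C/km): ΔT = +9.6 × 2.4 = +23.04°C → T = 10.18°C

10.18°C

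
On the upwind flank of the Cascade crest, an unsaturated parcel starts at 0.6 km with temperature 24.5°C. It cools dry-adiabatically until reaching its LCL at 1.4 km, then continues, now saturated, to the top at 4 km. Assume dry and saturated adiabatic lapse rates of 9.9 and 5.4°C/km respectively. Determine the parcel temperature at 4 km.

600 → 1400 m (dry, 9.9°C/km): ΔT = -9.9 × 0.8 = -7.92°C → T = 16.58°C
1400 → 4000 m (saturated, 5.4°C/km): ΔT = -5.4 × 2.6 = -14.04°C → T = 2.54°C

2.54°C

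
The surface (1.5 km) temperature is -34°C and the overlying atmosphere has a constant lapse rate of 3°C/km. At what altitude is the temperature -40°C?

3.5 km

Height above start = (-34 − (-40)) / 3 = 2 km
Altitude = 1500 m + 2000 m = 3500 m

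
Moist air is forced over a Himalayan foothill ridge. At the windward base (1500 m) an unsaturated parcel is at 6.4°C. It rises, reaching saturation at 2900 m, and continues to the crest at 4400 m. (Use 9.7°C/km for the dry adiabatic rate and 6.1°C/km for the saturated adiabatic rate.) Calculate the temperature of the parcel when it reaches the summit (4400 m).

From 1500 m to 2900 m (dry): cools by 9.7 × 1.4 = 13.58°C, giving -7.18°C.
From 2900 m to 4400 m (saturated): cools by 6.1 × 1.5 = 9.15°C, giving -16.33°C.

-16.33°C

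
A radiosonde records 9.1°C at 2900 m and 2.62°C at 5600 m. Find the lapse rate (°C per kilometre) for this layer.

Γ = −ΔT/Δz = (9.1 − 2.62) / (5600 − 2900) m
  = 6.48°C / 2.7 km = 2.4°C/km

2.4°C/km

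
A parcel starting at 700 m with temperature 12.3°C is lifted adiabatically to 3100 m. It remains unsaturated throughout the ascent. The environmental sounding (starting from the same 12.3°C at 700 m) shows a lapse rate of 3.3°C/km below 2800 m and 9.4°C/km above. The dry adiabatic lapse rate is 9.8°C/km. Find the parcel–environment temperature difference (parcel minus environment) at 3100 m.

Parcel:
  700–3100 m, dry: Δz = 2.4 km ⇒ ΔT = -23.52°C; T = -11.22°C
Environment:
  700–2800 m, environment, lower layer: Δz = 2.1 km ⇒ ΔT = -6.93°C; T = 5.37°C
  2800–3100 m, environment, upper layer: Δz = 0.3 km ⇒ ΔT = -2.82°C; T = 2.55°C
T_parcel − T_env = -11.22 − 2.55 = -13.77°C

-13.77°C (parcel cooler than environment)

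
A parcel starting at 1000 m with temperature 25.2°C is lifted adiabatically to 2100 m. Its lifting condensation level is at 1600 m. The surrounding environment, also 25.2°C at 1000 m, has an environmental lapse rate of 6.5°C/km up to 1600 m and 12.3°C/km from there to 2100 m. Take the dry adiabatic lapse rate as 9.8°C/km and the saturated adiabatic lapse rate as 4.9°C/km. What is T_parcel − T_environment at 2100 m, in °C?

+1.72°C (parcel warmer than environment)

Parcel:
  1000 → 1600 m (dry, 9.8°C/km): ΔT = -9.8 × 0.6 = -5.88°C → T = 19.32°C
  1600 → 2100 m (saturated, 4.9°C/km): ΔT = -4.9 × 0.5 = -2.45°C → T = 16.87°C
Environment:
  1000 → 1600 m (environment, lower layer, 6.5°C/km): ΔT = -6.5 × 0.6 = -3.9°C → T = 21.3°C
  1600 → 2100 m (environment, upper layer, 12.3°C/km): ΔT = -12.3 × 0.5 = -6.15°C → T = 15.15°C
T_parcel − T_env = 16.87 − 15.15 = +1.72°C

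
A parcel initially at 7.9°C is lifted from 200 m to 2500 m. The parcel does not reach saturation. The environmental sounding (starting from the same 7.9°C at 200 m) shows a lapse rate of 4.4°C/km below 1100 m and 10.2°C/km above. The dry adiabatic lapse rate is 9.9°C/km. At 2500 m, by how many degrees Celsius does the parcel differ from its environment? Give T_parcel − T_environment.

Parcel:
  200–2500 m, dry: Δz = 2.3 km ⇒ ΔT = -22.77°C; T = -14.87°C
Environment:
  200–1100 m, environment, lower layer: Δz = 0.9 km ⇒ ΔT = -3.96°C; T = 3.94°C
  1100–2500 m, environment, upper layer: Δz = 1.4 km ⇒ ΔT = -14.28°C; T = -10.34°C
T_parcel − T_env = -14.87 − (-10.34) = -4.53°C

-4.53°C (parcel cooler than environment)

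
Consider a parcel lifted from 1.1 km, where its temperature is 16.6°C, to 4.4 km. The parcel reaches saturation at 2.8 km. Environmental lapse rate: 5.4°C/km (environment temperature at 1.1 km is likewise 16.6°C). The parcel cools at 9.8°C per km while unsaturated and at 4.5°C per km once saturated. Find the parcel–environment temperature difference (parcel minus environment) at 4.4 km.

-6.04°C (parcel cooler than environment)

Parcel:
  Dry to 2800 m: -9.8 × 1.7 km = -16.66°C, so T = -0.06°C.
  Saturated to 4400 m: -4.5 × 1.6 km = -7.2°C, so T = -7.26°C.
Environment:
  Environment to 4400 m: -5.4 × 3.3 km = -17.82°C, so T = -1.22°C.
T_parcel − T_env = -7.26 − (-1.22) = -6.04°C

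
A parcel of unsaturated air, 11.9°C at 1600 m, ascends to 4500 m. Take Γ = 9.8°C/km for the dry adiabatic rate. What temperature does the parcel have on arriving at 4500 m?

From 1600 m to 4500 m (dry adiabatic): cools by 9.8 × 2.9 = 28.42°C, giving -16.52°C.

-16.52°C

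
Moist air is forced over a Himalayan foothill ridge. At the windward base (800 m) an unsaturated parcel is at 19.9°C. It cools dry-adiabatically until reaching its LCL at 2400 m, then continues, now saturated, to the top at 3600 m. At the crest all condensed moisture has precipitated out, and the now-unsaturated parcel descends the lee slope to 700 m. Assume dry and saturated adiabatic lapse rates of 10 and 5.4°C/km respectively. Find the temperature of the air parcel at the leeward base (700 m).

26.42°C

Dry to 2400 m: -10 × 1.6 km = -16°C, so T = 3.9°C.
Saturated to 3600 m: -5.4 × 1.2 km = -6.48°C, so T = -2.58°C.
Dry descent to 700 m: +10 × 2.9 km = +29°C, so T = 26.42°C.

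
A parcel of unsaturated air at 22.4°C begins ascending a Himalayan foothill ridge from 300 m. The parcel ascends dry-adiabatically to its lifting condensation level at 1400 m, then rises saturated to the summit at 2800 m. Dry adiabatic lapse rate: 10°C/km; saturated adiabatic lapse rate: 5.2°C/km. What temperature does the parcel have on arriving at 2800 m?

4.12°C

300 → 1400 m (dry, 10°C/km): ΔT = -10 × 1.1 = -11°C → T = 11.4°C
1400 → 2800 m (saturated, 5.2°C/km): ΔT = -5.2 × 1.4 = -7.28°C → T = 4.12°C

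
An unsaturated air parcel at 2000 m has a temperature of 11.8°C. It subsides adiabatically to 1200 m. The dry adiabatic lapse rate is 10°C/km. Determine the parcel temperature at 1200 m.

2000–1200 m, dry adiabatic: Δz = 0.8 km ⇒ ΔT = +8°C; T = 19.8°C

19.8°C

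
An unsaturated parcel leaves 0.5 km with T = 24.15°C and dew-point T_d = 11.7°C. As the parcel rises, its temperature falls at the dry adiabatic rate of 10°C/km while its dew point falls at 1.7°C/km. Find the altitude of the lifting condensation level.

2 km

T and T_d converge at 10 − 1.7 = 8.3°C per km
Height above start = (24.15 − 11.7) / 8.3 = 1.5 km
LCL altitude = 500 m + 1500 m = 2000 m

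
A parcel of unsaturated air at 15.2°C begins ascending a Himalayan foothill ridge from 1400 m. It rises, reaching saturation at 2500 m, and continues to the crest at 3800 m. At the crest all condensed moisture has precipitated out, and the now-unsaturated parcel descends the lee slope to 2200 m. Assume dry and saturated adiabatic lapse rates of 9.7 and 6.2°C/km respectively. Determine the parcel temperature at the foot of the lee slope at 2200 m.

From 1400 m to 2500 m (dry): cools by 9.7 × 1.1 = 10.67°C, giving 4.53°C.
From 2500 m to 3800 m (saturated): cools by 6.2 × 1.3 = 8.06°C, giving -3.53°C.
From 3800 m to 2200 m (dry descent): warms by 9.7 × 1.6 = 15.52°C, giving 11.99°C.

11.99°C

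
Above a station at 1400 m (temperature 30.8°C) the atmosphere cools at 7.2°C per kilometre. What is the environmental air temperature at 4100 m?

1400–4100 m, environmental: Δz = 2.7 km ⇒ ΔT = -19.44°C; T = 11.36°C

11.36°C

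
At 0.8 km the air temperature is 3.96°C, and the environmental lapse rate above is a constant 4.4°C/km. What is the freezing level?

1.7 km

Height above start = (3.96 − 0) / 4.4 = 0.9 km
Altitude = 800 m + 900 m = 1700 m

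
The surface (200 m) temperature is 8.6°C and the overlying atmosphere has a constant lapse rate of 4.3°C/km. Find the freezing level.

2200 m

Height above start = (8.6 − 0) / 4.3 = 2 km
Altitude = 200 m + 2000 m = 2200 m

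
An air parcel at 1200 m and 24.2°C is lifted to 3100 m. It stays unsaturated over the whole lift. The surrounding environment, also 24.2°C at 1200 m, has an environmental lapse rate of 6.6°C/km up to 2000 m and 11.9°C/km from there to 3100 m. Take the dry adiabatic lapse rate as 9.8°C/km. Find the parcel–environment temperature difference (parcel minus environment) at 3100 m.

Parcel:
  1200–3100 m, dry: Δz = 1.9 km ⇒ ΔT = -18.62°C; T = 5.58°C
Environment:
  1200–2000 m, environment, lower layer: Δz = 0.8 km ⇒ ΔT = -5.28°C; T = 18.92°C
  2000–3100 m, environment, upper layer: Δz = 1.1 km ⇒ ΔT = -13.09°C; T = 5.83°C
T_parcel − T_env = 5.58 − 5.83 = -0.25°C

-0.25°C (parcel cooler than environment)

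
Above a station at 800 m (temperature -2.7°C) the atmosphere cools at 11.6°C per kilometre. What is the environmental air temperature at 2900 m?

800 → 2900 m (environmental, 11.6°C/km): ΔT = -11.6 × 2.1 = -24.36°C → T = -27.06°C

-27.06°C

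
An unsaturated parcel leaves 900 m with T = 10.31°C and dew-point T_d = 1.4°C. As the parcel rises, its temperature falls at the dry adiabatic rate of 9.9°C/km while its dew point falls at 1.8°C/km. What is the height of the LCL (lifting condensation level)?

T and T_d converge at 9.9 − 1.8 = 8.1°C per km
Height above start = (10.31 − 1.4) / 8.1 = 1.1 km
LCL altitude = 900 m + 1100 m = 2000 m

2000 m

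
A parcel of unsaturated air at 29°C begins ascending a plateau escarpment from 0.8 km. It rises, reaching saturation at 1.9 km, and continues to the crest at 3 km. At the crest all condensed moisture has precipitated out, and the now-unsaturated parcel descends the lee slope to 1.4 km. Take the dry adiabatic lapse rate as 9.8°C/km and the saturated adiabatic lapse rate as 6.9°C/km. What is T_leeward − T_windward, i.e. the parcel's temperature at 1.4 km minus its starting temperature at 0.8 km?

From 800 m to 1900 m (dry): cools by 9.8 × 1.1 = 10.78°C, giving 18.22°C.
From 1900 m to 3000 m (saturated): cools by 6.9 × 1.1 = 7.59°C, giving 10.63°C.
From 3000 m to 1400 m (dry descent): warms by 9.8 × 1.6 = 15.68°C, giving 26.31°C.
Net change vs windward start: 26.31 − 29 = -2.69°C

-2.69°C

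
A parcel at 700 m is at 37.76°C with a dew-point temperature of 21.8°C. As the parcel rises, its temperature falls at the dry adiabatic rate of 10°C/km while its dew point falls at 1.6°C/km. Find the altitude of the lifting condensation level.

2600 m

T and T_d converge at 10 − 1.6 = 8.4°C per km
Height above start = (37.76 − 21.8) / 8.4 = 1.9 km
LCL altitude = 700 m + 1900 m = 2600 m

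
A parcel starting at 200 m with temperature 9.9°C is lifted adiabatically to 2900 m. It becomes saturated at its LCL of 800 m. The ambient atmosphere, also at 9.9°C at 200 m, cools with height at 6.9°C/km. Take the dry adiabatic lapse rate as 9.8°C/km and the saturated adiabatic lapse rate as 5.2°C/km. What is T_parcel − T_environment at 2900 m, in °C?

Parcel:
  Dry to 800 m: -9.8 × 0.6 km = -5.88°C, so T = 4.02°C.
  Saturated to 2900 m: -5.2 × 2.1 km = -10.92°C, so T = -6.9°C.
Environment:
  Environment to 2900 m: -6.9 × 2.7 km = -18.63°C, so T = -8.73°C.
T_parcel − T_env = -6.9 − (-8.73) = +1.83°C

+1.83°C (parcel warmer than environment)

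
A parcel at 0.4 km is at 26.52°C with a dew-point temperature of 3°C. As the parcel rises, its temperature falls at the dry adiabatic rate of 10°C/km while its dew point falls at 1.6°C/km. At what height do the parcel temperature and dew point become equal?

3.2 km

T and T_d converge at 10 − 1.6 = 8.4°C per km
Height above start = (26.52 − 3) / 8.4 = 2.8 km
LCL altitude = 400 m + 2800 m = 3200 m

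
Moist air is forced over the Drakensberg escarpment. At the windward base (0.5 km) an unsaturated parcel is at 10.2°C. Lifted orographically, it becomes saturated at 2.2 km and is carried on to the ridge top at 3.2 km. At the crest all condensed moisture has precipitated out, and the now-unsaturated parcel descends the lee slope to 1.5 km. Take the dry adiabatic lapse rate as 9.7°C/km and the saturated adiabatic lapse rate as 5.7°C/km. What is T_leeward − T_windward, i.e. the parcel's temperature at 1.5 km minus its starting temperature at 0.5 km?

-5.7°C

500–2200 m, dry: Δz = 1.7 km ⇒ ΔT = -16.49°C; T = -6.29°C
2200–3200 m, saturated: Δz = 1 km ⇒ ΔT = -5.7°C; T = -11.99°C
3200–1500 m, dry descent: Δz = 1.7 km ⇒ ΔT = +16.49°C; T = 4.5°C
Net change vs windward start: 4.5 − 10.2 = -5.7°C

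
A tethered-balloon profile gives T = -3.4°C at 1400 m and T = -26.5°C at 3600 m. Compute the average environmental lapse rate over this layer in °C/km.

Γ = −ΔT/Δz = (-3.4 − (-26.5)) / (3600 − 1400) m
  = 23.1°C / 2.2 km = 10.5°C/km

10.5°C/km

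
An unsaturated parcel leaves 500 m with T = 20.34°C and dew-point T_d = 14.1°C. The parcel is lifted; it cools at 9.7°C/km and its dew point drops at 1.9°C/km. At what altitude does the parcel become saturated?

1300 m

T and T_d converge at 9.7 − 1.9 = 7.8°C per km
Height above start = (20.34 − 14.1) / 7.8 = 0.8 km
LCL altitude = 500 m + 800 m = 1300 m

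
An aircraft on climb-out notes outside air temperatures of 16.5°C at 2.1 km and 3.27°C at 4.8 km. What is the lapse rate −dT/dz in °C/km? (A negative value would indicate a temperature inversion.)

Γ = −ΔT/Δz = (16.5 − 3.27) / (4800 − 2100) m
  = 13.23°C / 2.7 km = 4.9°C/km

4.9°C/km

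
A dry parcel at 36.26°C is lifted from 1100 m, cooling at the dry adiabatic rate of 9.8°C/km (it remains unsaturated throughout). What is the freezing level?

Height above start = (36.26 − 0) / 9.8 = 3.7 km
Altitude = 1100 m + 3700 m = 4800 m

4800 m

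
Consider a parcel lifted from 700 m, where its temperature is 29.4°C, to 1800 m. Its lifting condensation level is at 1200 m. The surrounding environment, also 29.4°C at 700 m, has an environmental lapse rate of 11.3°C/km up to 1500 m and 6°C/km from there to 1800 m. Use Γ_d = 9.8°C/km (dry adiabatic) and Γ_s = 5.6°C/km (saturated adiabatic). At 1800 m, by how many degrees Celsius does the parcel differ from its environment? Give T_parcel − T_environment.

+2.58°C (parcel warmer than environment)

Parcel:
  700–1200 m, dry: Δz = 0.5 km ⇒ ΔT = -4.9°C; T = 24.5°C
  1200–1800 m, saturated: Δz = 0.6 km ⇒ ΔT = -3.36°C; T = 21.14°C
Environment:
  700–1500 m, environment, lower layer: Δz = 0.8 km ⇒ ΔT = -9.04°C; T = 20.36°C
  1500–1800 m, environment, upper layer: Δz = 0.3 km ⇒ ΔT = -1.8°C; T = 18.56°C
T_parcel − T_env = 21.14 − 18.56 = +2.58°C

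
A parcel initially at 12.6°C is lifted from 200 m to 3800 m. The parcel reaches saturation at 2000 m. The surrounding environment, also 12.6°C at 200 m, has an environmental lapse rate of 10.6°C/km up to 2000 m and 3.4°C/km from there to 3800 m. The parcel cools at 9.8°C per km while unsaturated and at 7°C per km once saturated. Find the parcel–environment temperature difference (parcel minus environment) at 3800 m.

Parcel:
  From 200 m to 2000 m (dry): cools by 9.8 × 1.8 = 17.64°C, giving -5.04°C.
  From 2000 m to 3800 m (saturated): cools by 7 × 1.8 = 12.6°C, giving -17.64°C.
Environment:
  From 200 m to 2000 m (environment, lower layer): cools by 10.6 × 1.8 = 19.08°C, giving -6.48°C.
  From 2000 m to 3800 m (environment, upper layer): cools by 3.4 × 1.8 = 6.12°C, giving -12.6°C.
T_parcel − T_env = -17.64 − (-12.6) = -5.04°C

-5.04°C (parcel cooler than environment)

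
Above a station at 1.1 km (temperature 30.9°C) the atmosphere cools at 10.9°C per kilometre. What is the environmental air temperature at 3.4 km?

Environmental to 3400 m: -10.9 × 2.3 km = -25.07°C, so T = 5.83°C.

5.83°C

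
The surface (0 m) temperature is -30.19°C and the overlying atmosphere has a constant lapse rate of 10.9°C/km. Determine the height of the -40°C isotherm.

900 m

Height above start = (-30.19 − (-40)) / 10.9 = 0.9 km
Altitude = 0 m + 900 m = 900 m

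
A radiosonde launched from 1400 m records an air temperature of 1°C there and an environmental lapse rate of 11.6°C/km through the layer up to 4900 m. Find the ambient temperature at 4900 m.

-39.6°C

From 1400 m to 4900 m (environmental): cools by 11.6 × 3.5 = 40.6°C, giving -39.6°C.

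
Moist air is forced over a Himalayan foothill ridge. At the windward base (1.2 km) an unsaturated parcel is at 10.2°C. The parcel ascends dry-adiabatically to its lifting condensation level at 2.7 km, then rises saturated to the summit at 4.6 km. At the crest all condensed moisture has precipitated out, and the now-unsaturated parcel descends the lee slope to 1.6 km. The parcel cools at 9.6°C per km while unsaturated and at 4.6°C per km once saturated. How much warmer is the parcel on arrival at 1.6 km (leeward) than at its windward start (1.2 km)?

Dry to 2700 m: -9.6 × 1.5 km = -14.4°C, so T = -4.2°C.
Saturated to 4600 m: -4.6 × 1.9 km = -8.74°C, so T = -12.94°C.
Dry descent to 1600 m: +9.6 × 3 km = +28.8°C, so T = 15.86°C.
Net change vs windward start: 15.86 − 10.2 = +5.66°C

+5.66°C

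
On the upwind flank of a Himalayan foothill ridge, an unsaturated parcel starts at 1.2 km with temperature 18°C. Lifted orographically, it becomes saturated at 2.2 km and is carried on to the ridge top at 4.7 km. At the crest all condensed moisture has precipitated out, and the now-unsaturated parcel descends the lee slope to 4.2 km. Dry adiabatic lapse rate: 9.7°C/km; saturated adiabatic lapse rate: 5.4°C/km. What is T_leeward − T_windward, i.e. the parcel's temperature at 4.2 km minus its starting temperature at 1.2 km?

-18.35°C

Dry to 2200 m: -9.7 × 1 km = -9.7°C, so T = 8.3°C.
Saturated to 4700 m: -5.4 × 2.5 km = -13.5°C, so T = -5.2°C.
Dry descent to 4200 m: +9.7 × 0.5 km = +4.85°C, so T = -0.35°C.
Net change vs windward start: -0.35 − 18 = -18.35°C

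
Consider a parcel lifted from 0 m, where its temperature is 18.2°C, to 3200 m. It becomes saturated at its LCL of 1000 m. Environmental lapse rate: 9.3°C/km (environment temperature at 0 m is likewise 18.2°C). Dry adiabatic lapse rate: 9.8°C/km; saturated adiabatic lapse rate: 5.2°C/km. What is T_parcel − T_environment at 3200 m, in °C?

+8.52°C (parcel warmer than environment)

Parcel:
  0–1000 m, dry: Δz = 1 km ⇒ ΔT = -9.8°C; T = 8.4°C
  1000–3200 m, saturated: Δz = 2.2 km ⇒ ΔT = -11.44°C; T = -3.04°C
Environment:
  0–3200 m, environment: Δz = 3.2 km ⇒ ΔT = -29.76°C; T = -11.56°C
T_parcel − T_env = -3.04 − (-11.56) = +8.52°C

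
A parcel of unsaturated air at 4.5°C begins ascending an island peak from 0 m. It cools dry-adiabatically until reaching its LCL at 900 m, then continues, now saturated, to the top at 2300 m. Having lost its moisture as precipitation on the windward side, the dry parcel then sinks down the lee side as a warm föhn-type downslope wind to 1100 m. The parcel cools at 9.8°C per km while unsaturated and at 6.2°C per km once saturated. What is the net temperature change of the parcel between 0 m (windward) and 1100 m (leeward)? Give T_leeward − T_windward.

-5.74°C

Dry to 900 m: -9.8 × 0.9 km = -8.82°C, so T = -4.32°C.
Saturated to 2300 m: -6.2 × 1.4 km = -8.68°C, so T = -13°C.
Dry descent to 1100 m: +9.8 × 1.2 km = +11.76°C, so T = -1.24°C.
Net change vs windward start: -1.24 − 4.5 = -5.74°C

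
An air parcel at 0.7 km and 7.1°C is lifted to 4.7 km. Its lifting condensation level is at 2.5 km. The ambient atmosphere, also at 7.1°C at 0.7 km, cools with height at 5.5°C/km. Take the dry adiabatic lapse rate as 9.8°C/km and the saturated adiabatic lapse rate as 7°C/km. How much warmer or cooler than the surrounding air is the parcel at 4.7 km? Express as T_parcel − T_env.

-11.04°C (parcel cooler than environment)

Parcel:
  From 700 m to 2500 m (dry): cools by 9.8 × 1.8 = 17.64°C, giving -10.54°C.
  From 2500 m to 4700 m (saturated): cools by 7 × 2.2 = 15.4°C, giving -25.94°C.
Environment:
  From 700 m to 4700 m (environment): cools by 5.5 × 4 = 22°C, giving -14.9°C.
T_parcel − T_env = -25.94 − (-14.9) = -11.04°C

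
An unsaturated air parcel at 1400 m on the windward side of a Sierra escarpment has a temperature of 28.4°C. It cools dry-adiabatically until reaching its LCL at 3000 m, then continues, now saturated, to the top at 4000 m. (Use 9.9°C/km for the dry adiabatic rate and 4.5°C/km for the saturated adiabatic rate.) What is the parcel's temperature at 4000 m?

Dry to 3000 m: -9.9 × 1.6 km = -15.84°C, so T = 12.56°C.
Saturated to 4000 m: -4.5 × 1 km = -4.5°C, so T = 8.06°C.

8.06°C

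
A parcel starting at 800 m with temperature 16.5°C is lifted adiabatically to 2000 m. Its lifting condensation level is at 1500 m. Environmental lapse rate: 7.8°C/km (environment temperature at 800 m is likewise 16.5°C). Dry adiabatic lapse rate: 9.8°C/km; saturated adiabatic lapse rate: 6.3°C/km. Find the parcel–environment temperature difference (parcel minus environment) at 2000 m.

-0.65°C (parcel cooler than environment)

Parcel:
  800–1500 m, dry: Δz = 0.7 km ⇒ ΔT = -6.86°C; T = 9.64°C
  1500–2000 m, saturated: Δz = 0.5 km ⇒ ΔT = -3.15°C; T = 6.49°C
Environment:
  800–2000 m, environment: Δz = 1.2 km ⇒ ΔT = -9.36°C; T = 7.14°C
T_parcel − T_env = 6.49 − 7.14 = -0.65°C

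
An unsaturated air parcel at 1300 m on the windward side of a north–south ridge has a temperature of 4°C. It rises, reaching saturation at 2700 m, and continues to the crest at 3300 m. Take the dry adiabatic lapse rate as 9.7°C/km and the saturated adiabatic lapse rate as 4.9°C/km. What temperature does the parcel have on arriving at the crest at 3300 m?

1300 → 2700 m (dry, 9.7°C/km): ΔT = -9.7 × 1.4 = -13.58°C → T = -9.58°C
2700 → 3300 m (saturated, 4.9°C/km): ΔT = -4.9 × 0.6 = -2.94°C → T = -12.52°C

-12.52°C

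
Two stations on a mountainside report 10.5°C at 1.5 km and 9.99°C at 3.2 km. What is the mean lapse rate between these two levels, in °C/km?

Γ = −ΔT/Δz = (10.5 − 9.99) / (3200 − 1500) m
  = 0.51°C / 1.7 km = 0.3°C/km

0.3°C/km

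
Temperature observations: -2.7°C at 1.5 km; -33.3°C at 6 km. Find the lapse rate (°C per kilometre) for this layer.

6.8°C/km

Γ = −ΔT/Δz = (-2.7 − (-33.3)) / (6000 − 1500) m
  = 30.6°C / 4.5 km = 6.8°C/km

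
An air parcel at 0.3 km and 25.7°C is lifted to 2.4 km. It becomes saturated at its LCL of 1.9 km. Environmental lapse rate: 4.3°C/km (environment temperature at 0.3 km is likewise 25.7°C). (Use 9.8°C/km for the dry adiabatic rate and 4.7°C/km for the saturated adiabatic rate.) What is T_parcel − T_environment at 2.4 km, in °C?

Parcel:
  300 → 1900 m (dry, 9.8°C/km): ΔT = -9.8 × 1.6 = -15.68°C → T = 10.02°C
  1900 → 2400 m (saturated, 4.7°C/km): ΔT = -4.7 × 0.5 = -2.35°C → T = 7.67°C
Environment:
  300 → 2400 m (environment, 4.3°C/km): ΔT = -4.3 × 2.1 = -9.03°C → T = 16.67°C
T_parcel − T_env = 7.67 − 16.67 = -9°C

-9°C (parcel cooler than environment)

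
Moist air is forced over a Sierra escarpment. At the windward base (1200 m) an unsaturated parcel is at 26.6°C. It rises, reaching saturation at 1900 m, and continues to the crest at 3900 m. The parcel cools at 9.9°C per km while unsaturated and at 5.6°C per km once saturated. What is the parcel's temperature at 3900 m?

8.47°C

1200–1900 m, dry: Δz = 0.7 km ⇒ ΔT = -6.93°C; T = 19.67°C
1900–3900 m, saturated: Δz = 2 km ⇒ ΔT = -11.2°C; T = 8.47°C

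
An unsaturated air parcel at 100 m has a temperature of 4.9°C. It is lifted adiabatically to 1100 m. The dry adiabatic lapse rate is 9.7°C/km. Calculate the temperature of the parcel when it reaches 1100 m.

Dry adiabatic to 1100 m: -9.7 × 1 km = -9.7°C, so T = -4.8°C.

-4.8°C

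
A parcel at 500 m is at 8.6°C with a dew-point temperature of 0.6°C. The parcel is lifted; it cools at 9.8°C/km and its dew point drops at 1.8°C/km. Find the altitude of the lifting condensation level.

T and T_d converge at 9.8 − 1.8 = 8°C per km
Height above start = (8.6 − 0.6) / 8 = 1 km
LCL altitude = 500 m + 1000 m = 1500 m

1500 m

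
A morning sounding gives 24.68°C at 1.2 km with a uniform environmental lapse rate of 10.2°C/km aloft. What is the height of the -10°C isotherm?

4.6 km

Height above start = (24.68 − (-10)) / 10.2 = 3.4 km
Altitude = 1200 m + 3400 m = 4600 m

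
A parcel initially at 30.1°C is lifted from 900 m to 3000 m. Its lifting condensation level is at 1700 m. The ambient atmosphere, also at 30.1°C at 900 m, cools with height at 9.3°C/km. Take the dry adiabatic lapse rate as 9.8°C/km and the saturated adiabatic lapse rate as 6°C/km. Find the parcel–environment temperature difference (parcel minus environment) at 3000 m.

Parcel:
  From 900 m to 1700 m (dry): cools by 9.8 × 0.8 = 7.84°C, giving 22.26°C.
  From 1700 m to 3000 m (saturated): cools by 6 × 1.3 = 7.8°C, giving 14.46°C.
Environment:
  From 900 m to 3000 m (environment): cools by 9.3 × 2.1 = 19.53°C, giving 10.57°C.
T_parcel − T_env = 14.46 − 10.57 = +3.89°C

+3.89°C (parcel warmer than environment)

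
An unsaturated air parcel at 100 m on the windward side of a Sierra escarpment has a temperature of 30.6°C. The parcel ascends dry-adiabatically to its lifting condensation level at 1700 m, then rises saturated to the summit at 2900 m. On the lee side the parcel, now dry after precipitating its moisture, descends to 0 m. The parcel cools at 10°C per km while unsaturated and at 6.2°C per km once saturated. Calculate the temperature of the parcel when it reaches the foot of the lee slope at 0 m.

36.16°C

From 100 m to 1700 m (dry): cools by 10 × 1.6 = 16°C, giving 14.6°C.
From 1700 m to 2900 m (saturated): cools by 6.2 × 1.2 = 7.44°C, giving 7.16°C.
From 2900 m to 0 m (dry descent): warms by 10 × 2.9 = 29°C, giving 36.16°C.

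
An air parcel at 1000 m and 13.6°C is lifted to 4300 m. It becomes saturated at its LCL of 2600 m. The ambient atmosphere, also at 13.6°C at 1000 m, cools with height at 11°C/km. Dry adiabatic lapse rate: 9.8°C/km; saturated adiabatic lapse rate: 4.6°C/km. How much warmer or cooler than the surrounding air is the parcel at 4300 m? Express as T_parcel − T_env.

+12.8°C (parcel warmer than environment)

Parcel:
  Dry to 2600 m: -9.8 × 1.6 km = -15.68°C, so T = -2.08°C.
  Saturated to 4300 m: -4.6 × 1.7 km = -7.82°C, so T = -9.9°C.
Environment:
  Environment to 4300 m: -11 × 3.3 km = -36.3°C, so T = -22.7°C.
T_parcel − T_env = -9.9 − (-22.7) = +12.8°C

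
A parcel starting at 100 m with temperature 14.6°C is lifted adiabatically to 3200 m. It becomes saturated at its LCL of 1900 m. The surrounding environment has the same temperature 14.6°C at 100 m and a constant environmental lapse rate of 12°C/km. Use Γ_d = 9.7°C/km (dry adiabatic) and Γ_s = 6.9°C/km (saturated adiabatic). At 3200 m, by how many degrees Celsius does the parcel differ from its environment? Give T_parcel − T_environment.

+10.77°C (parcel warmer than environment)

Parcel:
  100–1900 m, dry: Δz = 1.8 km ⇒ ΔT = -17.46°C; T = -2.86°C
  1900–3200 m, saturated: Δz = 1.3 km ⇒ ΔT = -8.97°C; T = -11.83°C
Environment:
  100–3200 m, environment: Δz = 3.1 km ⇒ ΔT = -37.2°C; T = -22.6°C
T_parcel − T_env = -11.83 − (-22.6) = +10.77°C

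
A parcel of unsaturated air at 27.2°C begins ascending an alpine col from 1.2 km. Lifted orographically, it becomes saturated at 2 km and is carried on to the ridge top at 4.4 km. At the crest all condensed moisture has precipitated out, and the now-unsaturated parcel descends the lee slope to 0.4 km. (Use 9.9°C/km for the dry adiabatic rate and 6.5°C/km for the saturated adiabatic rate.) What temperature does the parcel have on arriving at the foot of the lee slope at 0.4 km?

1200–2000 m, dry: Δz = 0.8 km ⇒ ΔT = -7.92°C; T = 19.28°C
2000–4400 m, saturated: Δz = 2.4 km ⇒ ΔT = -15.6°C; T = 3.68°C
4400–400 m, dry descent: Δz = 4 km ⇒ ΔT = +39.6°C; T = 43.28°C

43.28°C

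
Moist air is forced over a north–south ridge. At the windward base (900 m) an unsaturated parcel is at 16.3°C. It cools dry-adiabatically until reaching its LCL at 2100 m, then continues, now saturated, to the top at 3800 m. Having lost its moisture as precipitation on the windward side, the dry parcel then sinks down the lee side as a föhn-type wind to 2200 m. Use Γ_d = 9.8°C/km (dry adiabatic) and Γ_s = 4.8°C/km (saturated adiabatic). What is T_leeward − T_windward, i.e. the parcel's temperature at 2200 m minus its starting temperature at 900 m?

-4.24°C

From 900 m to 2100 m (dry): cools by 9.8 × 1.2 = 11.76°C, giving 4.54°C.
From 2100 m to 3800 m (saturated): cools by 4.8 × 1.7 = 8.16°C, giving -3.62°C.
From 3800 m to 2200 m (dry descent): warms by 9.8 × 1.6 = 15.68°C, giving 12.06°C.
Net change vs windward start: 12.06 − 16.3 = -4.24°C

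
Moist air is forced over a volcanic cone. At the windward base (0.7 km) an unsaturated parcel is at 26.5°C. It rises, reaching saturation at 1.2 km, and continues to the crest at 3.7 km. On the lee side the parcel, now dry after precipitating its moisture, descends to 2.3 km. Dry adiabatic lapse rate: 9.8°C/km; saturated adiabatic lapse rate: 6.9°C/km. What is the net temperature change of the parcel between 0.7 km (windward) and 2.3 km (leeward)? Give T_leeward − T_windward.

700 → 1200 m (dry, 9.8°C/km): ΔT = -9.8 × 0.5 = -4.9°C → T = 21.6°C
1200 → 3700 m (saturated, 6.9°C/km): ΔT = -6.9 × 2.5 = -17.25°C → T = 4.35°C
3700 → 2300 m (dry descent, 9.8°C/km): ΔT = +9.8 × 1.4 = +13.72°C → T = 18.07°C
Net change vs windward start: 18.07 − 26.5 = -8.43°C

-8.43°C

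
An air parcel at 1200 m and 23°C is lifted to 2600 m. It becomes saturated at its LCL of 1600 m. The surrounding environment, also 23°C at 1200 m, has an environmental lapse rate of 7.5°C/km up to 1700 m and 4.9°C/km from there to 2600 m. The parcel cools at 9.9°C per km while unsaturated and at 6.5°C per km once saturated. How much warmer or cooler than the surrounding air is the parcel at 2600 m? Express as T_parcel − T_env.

-2.3°C (parcel cooler than environment)

Parcel:
  Dry to 1600 m: -9.9 × 0.4 km = -3.96°C, so T = 19.04°C.
  Saturated to 2600 m: -6.5 × 1 km = -6.5°C, so T = 12.54°C.
Environment:
  Environment, lower layer to 1700 m: -7.5 × 0.5 km = -3.75°C, so T = 19.25°C.
  Environment, upper layer to 2600 m: -4.9 × 0.9 km = -4.41°C, so T = 14.84°C.
T_parcel − T_env = 12.54 − 14.84 = -2.3°C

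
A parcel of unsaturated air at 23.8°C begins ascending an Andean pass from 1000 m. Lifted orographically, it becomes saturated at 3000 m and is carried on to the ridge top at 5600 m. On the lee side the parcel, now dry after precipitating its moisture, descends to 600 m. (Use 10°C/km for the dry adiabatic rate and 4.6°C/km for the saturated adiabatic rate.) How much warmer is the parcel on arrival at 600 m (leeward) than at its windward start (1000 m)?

+18.04°C

From 1000 m to 3000 m (dry): cools by 10 × 2 = 20°C, giving 3.8°C.
From 3000 m to 5600 m (saturated): cools by 4.6 × 2.6 = 11.96°C, giving -8.16°C.
From 5600 m to 600 m (dry descent): warms by 10 × 5 = 50°C, giving 41.84°C.
Net change vs windward start: 41.84 − 23.8 = +18.04°C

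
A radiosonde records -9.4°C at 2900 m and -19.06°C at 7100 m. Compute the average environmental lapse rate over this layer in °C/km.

Γ = −ΔT/Δz = (-9.4 − (-19.06)) / (7100 − 2900) m
  = 9.66°C / 4.2 km = 2.3°C/km

2.3°C/km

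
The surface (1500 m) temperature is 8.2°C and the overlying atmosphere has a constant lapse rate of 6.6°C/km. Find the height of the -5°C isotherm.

Height above start = (8.2 − (-5)) / 6.6 = 2 km
Altitude = 1500 m + 2000 m = 3500 m

3500 m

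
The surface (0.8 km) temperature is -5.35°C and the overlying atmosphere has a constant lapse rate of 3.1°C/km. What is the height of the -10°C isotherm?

Height above start = (-5.35 − (-10)) / 3.1 = 1.5 km
Altitude = 800 m + 1500 m = 2300 m

2.3 km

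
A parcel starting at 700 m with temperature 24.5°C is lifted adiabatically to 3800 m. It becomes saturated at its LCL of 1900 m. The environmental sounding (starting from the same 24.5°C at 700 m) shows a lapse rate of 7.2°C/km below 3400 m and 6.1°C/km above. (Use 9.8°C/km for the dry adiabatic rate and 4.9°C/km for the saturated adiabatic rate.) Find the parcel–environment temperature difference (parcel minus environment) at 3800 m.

+0.81°C (parcel warmer than environment)

Parcel:
  700 → 1900 m (dry, 9.8°C/km): ΔT = -9.8 × 1.2 = -11.76°C → T = 12.74°C
  1900 → 3800 m (saturated, 4.9°C/km): ΔT = -4.9 × 1.9 = -9.31°C → T = 3.43°C
Environment:
  700 → 3400 m (environment, lower layer, 7.2°C/km): ΔT = -7.2 × 2.7 = -19.44°C → T = 5.06°C
  3400 → 3800 m (environment, upper layer, 6.1°C/km): ΔT = -6.1 × 0.4 = -2.44°C → T = 2.62°C
T_parcel − T_env = 3.43 − 2.62 = +0.81°C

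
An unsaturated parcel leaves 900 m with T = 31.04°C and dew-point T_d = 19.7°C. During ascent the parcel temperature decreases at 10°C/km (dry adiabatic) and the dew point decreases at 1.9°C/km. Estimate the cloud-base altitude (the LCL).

2300 m

T and T_d converge at 10 − 1.9 = 8.1°C per km
Height above start = (31.04 − 19.7) / 8.1 = 1.4 km
LCL altitude = 900 m + 1400 m = 2300 m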